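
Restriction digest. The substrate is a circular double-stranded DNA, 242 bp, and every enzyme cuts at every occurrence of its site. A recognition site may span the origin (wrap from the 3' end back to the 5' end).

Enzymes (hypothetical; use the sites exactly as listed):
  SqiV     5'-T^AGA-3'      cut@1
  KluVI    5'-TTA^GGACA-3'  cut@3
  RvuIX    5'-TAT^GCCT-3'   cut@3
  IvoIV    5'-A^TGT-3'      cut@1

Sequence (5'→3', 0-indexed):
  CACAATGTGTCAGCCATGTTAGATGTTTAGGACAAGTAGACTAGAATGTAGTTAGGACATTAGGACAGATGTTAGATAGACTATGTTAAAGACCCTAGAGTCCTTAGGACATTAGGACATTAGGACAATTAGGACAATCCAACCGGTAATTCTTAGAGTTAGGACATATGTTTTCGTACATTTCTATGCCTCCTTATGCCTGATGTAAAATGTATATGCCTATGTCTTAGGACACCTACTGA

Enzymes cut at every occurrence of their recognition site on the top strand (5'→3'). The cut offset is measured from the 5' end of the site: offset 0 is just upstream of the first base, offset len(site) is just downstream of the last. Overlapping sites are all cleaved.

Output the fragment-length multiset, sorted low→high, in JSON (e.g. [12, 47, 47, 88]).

[3,4,4,4,4,5,5,6,6,6,7,7,7,7,7,7,8,8,8,8,8,9,10,10,11,13,18,19,23]

Scan for sites:
  SqiV (TAGA, off=1): starts [19, 36, 41, 72, 76, 95, 153] → cuts [20, 37, 42, 73, 77, 96, 154]
  KluVI (TTAGGACA, off=3): starts [26, 51, 59, 103, 111, 119, 128, 158, 226] → cuts [29, 54, 62, 106, 114, 122, 131, 161, 229]
  RvuIX (TATGCCT, off=3): starts [184, 194, 214] → cuts [187, 197, 217]
  IvoIV (ATGT, off=1): starts [4, 15, 22, 45, 68, 82, 167, 202, 209, 221] → cuts [5, 16, 23, 46, 69, 83, 168, 203, 210, 222]

Pooled cuts: [5, 16, 20, 23, 29, 37, 42, 46, 54, 62, 69, 73, 77, 83, 96, 106, 114, 122, 131, 154, 161, 168, 187, 197, 203, 210, 217, 222, 229]

Fragments:
  5→16: 11 bp
  16→20: 4 bp
  20→23: 3 bp
  23→29: 6 bp
  29→37: 8 bp
  37→42: 5 bp
  42→46: 4 bp
  46→54: 8 bp
  54→62: 8 bp
  62→69: 7 bp
  69→73: 4 bp
  73→77: 4 bp
  77→83: 6 bp
  83→96: 13 bp
  96→106: 10 bp
  106→114: 8 bp
  114→122: 8 bp
  122→131: 9 bp
  131→154: 23 bp
  154→161: 7 bp
  161→168: 7 bp
  168→187: 19 bp
  187→197: 10 bp
  197→203: 6 bp
  203→210: 7 bp
  210→217: 7 bp
  217→222: 5 bp
  222→229: 7 bp
  229→5 (wrap): 242-229+5 = 18 bp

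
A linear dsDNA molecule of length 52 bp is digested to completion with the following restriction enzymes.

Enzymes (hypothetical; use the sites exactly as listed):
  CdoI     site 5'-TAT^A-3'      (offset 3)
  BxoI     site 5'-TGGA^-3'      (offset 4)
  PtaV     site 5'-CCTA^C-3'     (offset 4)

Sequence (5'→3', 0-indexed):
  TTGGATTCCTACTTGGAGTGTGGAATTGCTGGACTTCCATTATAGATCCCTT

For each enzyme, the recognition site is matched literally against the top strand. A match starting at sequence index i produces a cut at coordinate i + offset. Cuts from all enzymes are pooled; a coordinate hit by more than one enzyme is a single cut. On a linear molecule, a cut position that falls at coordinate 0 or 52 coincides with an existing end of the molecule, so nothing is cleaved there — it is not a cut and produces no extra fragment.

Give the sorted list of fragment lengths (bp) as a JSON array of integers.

Per-enzyme occurrences:
  CdoI (TATA, off=3): starts [40] → cuts [43]
  BxoI (TGGA, off=4): starts [1, 13, 20, 29] → cuts [5, 17, 24, 33]
  PtaV (CCTAC, off=4): starts [7] → cuts [11]

All cut coordinates (distinct, sorted): [5, 11, 17, 24, 33, 43]

Fragment lengths:
  [0,5): 5 bp
  [5,11): 6 bp
  [11,17): 6 bp
  [17,24): 7 bp
  [24,33): 9 bp
  [33,43): 10 bp
  [43,52): 9 bp

[5,6,6,7,9,9,10]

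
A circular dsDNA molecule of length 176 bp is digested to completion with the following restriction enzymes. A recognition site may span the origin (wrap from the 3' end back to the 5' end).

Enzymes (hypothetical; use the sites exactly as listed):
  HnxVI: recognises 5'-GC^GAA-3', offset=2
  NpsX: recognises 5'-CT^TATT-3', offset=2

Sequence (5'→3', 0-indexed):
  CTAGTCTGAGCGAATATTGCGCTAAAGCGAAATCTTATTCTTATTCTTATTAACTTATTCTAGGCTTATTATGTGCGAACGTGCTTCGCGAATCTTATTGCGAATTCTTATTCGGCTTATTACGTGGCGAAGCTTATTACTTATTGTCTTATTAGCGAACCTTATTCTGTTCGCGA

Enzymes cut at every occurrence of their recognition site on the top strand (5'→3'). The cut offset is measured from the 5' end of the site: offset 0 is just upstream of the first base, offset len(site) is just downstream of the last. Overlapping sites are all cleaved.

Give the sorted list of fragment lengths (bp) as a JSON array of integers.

[6,6,6,6,6,6,7,7,7,7,8,8,9,10,11,11,13,17,25]

Per-enzyme occurrences:
  HnxVI GCGAA/2: at [9, 26, 74, 87, 99, 126, 154] ⇒ [11, 28, 76, 89, 101, 128, 156]
  NpsX CTTATT/2: at [33, 39, 45, 53, 64, 93, 106, 115, 132, 139, 147, 160] ⇒ [35, 41, 47, 55, 66, 95, 108, 117, 134, 141, 149, 162]

Pooled cuts: [11, 28, 35, 41, 47, 55, 66, 76, 89, 95, 101, 108, 117, 128, 134, 141, 149, 156, 162]

Fragment lengths:
  11→28: 17 bp
  28→35: 7 bp
  35→41: 6 bp
  41→47: 6 bp
  47→55: 8 bp
  55→66: 11 bp
  66→76: 10 bp
  76→89: 13 bp
  89→95: 6 bp
  95→101: 6 bp
  101→108: 7 bp
  108→117: 9 bp
  117→128: 11 bp
  128→134: 6 bp
  134→141: 7 bp
  141→149: 8 bp
  149→156: 7 bp
  156→162: 6 bp
  162→11 (wrap): 176-162+11 = 25 bp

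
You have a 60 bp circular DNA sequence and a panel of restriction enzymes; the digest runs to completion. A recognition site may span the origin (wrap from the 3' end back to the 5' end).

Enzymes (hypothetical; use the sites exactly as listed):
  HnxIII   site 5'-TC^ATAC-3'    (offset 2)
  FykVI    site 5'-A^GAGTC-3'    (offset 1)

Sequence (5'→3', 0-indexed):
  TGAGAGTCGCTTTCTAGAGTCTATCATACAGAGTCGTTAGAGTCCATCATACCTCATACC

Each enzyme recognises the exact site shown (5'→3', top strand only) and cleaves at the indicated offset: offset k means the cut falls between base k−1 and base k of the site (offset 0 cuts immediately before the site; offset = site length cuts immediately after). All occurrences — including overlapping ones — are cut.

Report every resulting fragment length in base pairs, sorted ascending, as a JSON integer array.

Scan for sites:
  HnxIII (TCATAC, off=2): starts [23, 46, 53] → cuts [25, 48, 55]
  FykVI (AGAGTC, off=1): starts [2, 15, 29, 38] → cuts [3, 16, 30, 39]

All cut coordinates (distinct, sorted): [3, 16, 25, 30, 39, 48, 55]

Fragments:
  3→16: 13 bp
  16→25: 9 bp
  25→30: 5 bp
  30→39: 9 bp
  39→48: 9 bp
  48→55: 7 bp
  55→3 (wrap): 60-55+3 = 8 bp

[5,7,8,9,9,9,13]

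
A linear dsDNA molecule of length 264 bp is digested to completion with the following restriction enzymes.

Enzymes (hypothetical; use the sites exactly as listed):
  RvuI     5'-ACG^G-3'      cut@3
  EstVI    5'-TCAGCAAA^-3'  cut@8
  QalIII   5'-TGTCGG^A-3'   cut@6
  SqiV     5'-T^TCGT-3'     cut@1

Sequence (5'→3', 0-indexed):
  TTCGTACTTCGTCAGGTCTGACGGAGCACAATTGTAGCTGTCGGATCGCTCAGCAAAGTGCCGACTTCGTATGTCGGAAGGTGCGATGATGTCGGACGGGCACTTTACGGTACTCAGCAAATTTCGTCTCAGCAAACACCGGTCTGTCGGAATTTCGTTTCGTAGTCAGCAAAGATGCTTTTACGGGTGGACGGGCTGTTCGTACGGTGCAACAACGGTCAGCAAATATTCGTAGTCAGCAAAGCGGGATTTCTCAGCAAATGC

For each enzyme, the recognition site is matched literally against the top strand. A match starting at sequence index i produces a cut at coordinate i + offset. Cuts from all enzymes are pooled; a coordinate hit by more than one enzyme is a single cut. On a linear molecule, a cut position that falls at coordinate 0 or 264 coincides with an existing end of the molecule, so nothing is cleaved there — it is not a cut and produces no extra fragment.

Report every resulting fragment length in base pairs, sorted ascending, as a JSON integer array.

Per-enzyme occurrences:
  RvuI (ACGG, off=3): starts [20, 95, 106, 182, 190, 203, 214] → cuts [23, 98, 109, 185, 193, 206, 217]
  EstVI (TCAGCAAA, off=8): starts [49, 113, 128, 165, 218, 235, 253] → cuts [57, 121, 136, 173, 226, 243, 261]
  QalIII (TGTCGGA, off=6): starts [38, 71, 89, 144] → cuts [44, 77, 95, 150]
  SqiV (TTCGT, off=1): starts [0, 7, 65, 122, 153, 158, 198, 228] → cuts [1, 8, 66, 123, 154, 159, 199, 229]

Pooled cuts: [1, 8, 23, 44, 57, 66, 77, 95, 98, 109, 121, 123, 136, 150, 154, 159, 173, 185, 193, 199, 206, 217, 226, 229, 243, 261]

Fragments:
  [0,1): 1 bp
  [1,8): 7 bp
  [8,23): 15 bp
  [23,44): 21 bp
  [44,57): 13 bp
  [57,66): 9 bp
  [66,77): 11 bp
  [77,95): 18 bp
  [95,98): 3 bp
  [98,109): 11 bp
  [109,121): 12 bp
  [121,123): 2 bp
  [123,136): 13 bp
  [136,150): 14 bp
  [150,154): 4 bp
  [154,159): 5 bp
  [159,173): 14 bp
  [173,185): 12 bp
  [185,193): 8 bp
  [193,199): 6 bp
  [199,206): 7 bp
  [206,217): 11 bp
  [217,226): 9 bp
  [226,229): 3 bp
  [229,243): 14 bp
  [243,261): 18 bp
  [261,264): 3 bp

[1,2,3,3,3,4,5,6,7,7,8,9,9,11,11,11,12,12,13,13,14,14,14,15,18,18,21]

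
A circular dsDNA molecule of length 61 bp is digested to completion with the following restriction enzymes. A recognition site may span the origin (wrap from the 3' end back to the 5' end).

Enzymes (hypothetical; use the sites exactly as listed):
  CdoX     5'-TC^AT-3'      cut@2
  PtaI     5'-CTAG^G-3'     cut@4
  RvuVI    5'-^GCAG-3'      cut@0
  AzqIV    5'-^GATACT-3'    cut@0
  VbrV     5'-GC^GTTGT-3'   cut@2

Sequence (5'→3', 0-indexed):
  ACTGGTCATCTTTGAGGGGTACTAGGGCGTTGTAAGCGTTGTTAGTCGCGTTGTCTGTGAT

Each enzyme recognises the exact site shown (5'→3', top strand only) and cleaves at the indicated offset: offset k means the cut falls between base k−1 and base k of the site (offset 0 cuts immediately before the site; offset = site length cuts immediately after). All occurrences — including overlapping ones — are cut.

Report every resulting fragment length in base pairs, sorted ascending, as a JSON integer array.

[3,9,9,10,12,18]

Per-enzyme occurrences:
  CdoX TCAT/2: at [5] ⇒ [7]
  PtaI CTAGG/4: at [21] ⇒ [25]
  RvuVI (GCAG, off=0): no sites
  AzqIV GATACT/0: at [58] ⇒ [58]
  VbrV GCGTTGT/2: at [26, 35, 47] ⇒ [28, 37, 49]

All cut coordinates (distinct, sorted): [7, 25, 28, 37, 49, 58]

Fragments:
  7→25: 18 bp
  25→28: 3 bp
  28→37: 9 bp
  37→49: 12 bp
  49→58: 9 bp
  58→7 (wrap): 61-58+7 = 10 bp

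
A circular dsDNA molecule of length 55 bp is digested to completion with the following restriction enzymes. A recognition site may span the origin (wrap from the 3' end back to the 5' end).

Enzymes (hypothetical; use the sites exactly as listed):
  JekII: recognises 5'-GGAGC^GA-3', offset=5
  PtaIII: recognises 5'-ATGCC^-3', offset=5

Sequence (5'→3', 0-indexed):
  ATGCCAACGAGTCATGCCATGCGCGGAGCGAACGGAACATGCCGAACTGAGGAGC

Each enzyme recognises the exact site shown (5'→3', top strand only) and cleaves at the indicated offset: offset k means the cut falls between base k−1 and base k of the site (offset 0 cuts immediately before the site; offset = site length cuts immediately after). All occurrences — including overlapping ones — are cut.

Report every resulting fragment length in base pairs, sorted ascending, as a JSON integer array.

Site scan:
  JekII GGAGCGA/5: at [24] ⇒ [29]
  PtaIII ATGCC/5: at [0, 13, 38] ⇒ [5, 18, 43]

All cut coordinates (distinct, sorted): [5, 18, 29, 43]

Fragments:
  5→18: 13 bp
  18→29: 11 bp
  29→43: 14 bp
  43→5 (wrap): 55-43+5 = 17 bp

[11,13,14,17]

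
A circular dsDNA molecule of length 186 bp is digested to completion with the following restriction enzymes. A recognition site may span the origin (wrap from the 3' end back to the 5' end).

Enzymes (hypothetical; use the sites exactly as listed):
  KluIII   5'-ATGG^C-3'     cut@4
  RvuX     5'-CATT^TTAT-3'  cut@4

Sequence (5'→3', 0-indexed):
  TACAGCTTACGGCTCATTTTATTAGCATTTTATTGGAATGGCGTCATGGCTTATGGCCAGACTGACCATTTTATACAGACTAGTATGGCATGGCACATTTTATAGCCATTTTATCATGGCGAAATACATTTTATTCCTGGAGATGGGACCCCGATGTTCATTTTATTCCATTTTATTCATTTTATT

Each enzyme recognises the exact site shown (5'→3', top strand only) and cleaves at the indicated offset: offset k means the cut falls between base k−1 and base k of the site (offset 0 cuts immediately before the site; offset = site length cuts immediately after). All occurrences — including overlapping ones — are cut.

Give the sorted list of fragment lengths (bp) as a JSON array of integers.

[5,6,7,8,9,9,10,11,11,11,12,14,18,23,32]

Per-enzyme occurrences:
  KluIII (ATGGC, off=4): starts [37, 45, 52, 84, 89, 115] → cuts [41, 49, 56, 88, 93, 119]
  RvuX (CATTTTAT, off=4): starts [14, 25, 66, 95, 106, 126, 158, 168, 177] → cuts [18, 29, 70, 99, 110, 130, 162, 172, 181]

Pooled cuts: [18, 29, 41, 49, 56, 70, 88, 93, 99, 110, 119, 130, 162, 172, 181]

Fragment lengths:
  18→29: 11 bp
  29→41: 12 bp
  41→49: 8 bp
  49→56: 7 bp
  56→70: 14 bp
  70→88: 18 bp
  88→93: 5 bp
  93→99: 6 bp
  99→110: 11 bp
  110→119: 9 bp
  119→130: 11 bp
  130→162: 32 bp
  162→172: 10 bp
  172→181: 9 bp
  181→18 (wrap): 186-181+18 = 23 bp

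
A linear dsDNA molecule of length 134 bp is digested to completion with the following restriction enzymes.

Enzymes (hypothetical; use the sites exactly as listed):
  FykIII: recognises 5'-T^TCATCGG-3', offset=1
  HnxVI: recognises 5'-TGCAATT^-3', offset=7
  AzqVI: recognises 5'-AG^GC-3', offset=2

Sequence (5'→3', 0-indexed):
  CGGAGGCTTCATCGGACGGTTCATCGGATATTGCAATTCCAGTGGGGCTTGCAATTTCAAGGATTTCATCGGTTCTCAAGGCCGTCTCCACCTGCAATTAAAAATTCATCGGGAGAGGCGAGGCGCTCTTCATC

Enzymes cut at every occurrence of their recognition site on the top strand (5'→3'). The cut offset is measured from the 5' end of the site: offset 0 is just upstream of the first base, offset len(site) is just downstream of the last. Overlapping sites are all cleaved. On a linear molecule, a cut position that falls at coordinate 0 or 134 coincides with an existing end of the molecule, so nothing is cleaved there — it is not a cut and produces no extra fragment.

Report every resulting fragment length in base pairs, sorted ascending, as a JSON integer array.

[3,5,5,6,9,12,12,12,15,18,18,19]

Site scan:
  FykIII TTCATCGG/1: at [7, 19, 64, 104] ⇒ [8, 20, 65, 105]
  HnxVI TGCAATT/7: at [31, 49, 92] ⇒ [38, 56, 99]
  AzqVI AGGC/2: at [3, 78, 115, 120] ⇒ [5, 80, 117, 122]

All cut coordinates (distinct, sorted): [5, 8, 20, 38, 56, 65, 80, 99, 105, 117, 122]

Fragment lengths:
  [0,5): 5 bp
  [5,8): 3 bp
  [8,20): 12 bp
  [20,38): 18 bp
  [38,56): 18 bp
  [56,65): 9 bp
  [65,80): 15 bp
  [80,99): 19 bp
  [99,105): 6 bp
  [105,117): 12 bp
  [117,122): 5 bp
  [122,134): 12 bp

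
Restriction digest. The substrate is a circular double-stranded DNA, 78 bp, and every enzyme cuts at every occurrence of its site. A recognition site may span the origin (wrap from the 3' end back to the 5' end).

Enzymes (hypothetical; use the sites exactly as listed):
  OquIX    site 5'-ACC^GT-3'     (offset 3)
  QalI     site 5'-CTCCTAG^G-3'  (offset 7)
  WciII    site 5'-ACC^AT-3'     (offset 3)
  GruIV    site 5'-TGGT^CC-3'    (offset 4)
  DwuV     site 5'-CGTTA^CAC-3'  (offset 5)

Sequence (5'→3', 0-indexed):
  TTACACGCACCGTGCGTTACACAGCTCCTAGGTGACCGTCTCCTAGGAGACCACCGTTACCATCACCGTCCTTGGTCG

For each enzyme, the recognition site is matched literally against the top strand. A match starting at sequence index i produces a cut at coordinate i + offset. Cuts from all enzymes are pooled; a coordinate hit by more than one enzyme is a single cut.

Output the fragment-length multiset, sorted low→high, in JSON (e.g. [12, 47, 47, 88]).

[6,6,6,8,8,9,9,12,14]

Site scan:
  OquIX (ACCGT, off=3): starts [8, 34, 52, 64] → cuts [11, 37, 55, 67]
  QalI (CTCCTAGG, off=7): starts [24, 39] → cuts [31, 46]
  WciII (ACCAT, off=3): starts [58] → cuts [61]
  GruIV (TGGTCC, off=4): no sites
  DwuV (CGTTACAC, off=5): starts [14, 76] → cuts [3, 19]

All cut coordinates (distinct, sorted): [3, 11, 19, 31, 37, 46, 55, 61, 67]

Fragment lengths:
  3→11: 8 bp
  11→19: 8 bp
  19→31: 12 bp
  31→37: 6 bp
  37→46: 9 bp
  46→55: 9 bp
  55→61: 6 bp
  61→67: 6 bp
  67→3 (wrap): 78-67+3 = 14 bp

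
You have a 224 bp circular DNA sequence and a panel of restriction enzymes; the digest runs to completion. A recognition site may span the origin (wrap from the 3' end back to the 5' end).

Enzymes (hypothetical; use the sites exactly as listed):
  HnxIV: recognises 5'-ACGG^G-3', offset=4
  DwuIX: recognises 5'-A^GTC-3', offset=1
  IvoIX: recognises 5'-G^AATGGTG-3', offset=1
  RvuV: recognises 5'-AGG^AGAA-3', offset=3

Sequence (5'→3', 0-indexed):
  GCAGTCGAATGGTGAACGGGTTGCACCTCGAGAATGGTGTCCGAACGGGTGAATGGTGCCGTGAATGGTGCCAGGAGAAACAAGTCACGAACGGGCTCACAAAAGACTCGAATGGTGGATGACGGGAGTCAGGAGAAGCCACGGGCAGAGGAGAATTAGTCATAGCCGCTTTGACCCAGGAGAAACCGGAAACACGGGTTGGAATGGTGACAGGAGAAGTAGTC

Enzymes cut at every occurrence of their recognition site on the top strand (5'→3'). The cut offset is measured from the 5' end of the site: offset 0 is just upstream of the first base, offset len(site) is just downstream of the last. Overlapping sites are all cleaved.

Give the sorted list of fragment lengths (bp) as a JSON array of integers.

[2,3,4,5,6,6,7,7,7,8,11,11,12,12,12,12,13,15,16,16,17,22]

Site scan:
  HnxIV ACGGG/4: at [15, 44, 90, 121, 140, 193] ⇒ [19, 48, 94, 125, 144, 197]
  DwuIX AGTC/1: at [2, 82, 126, 157, 220] ⇒ [3, 83, 127, 158, 221]
  IvoIX GAATGGTG/1: at [6, 31, 50, 62, 109, 201] ⇒ [7, 32, 51, 63, 110, 202]
  RvuV AGGAGAA/3: at [72, 130, 148, 177, 211] ⇒ [75, 133, 151, 180, 214]

Pooled cuts: [3, 7, 19, 32, 48, 51, 63, 75, 83, 94, 110, 125, 127, 133, 144, 151, 158, 180, 197, 202, 214, 221]

Fragments:
  3→7: 4 bp
  7→19: 12 bp
  19→32: 13 bp
  32→48: 16 bp
  48→51: 3 bp
  51→63: 12 bp
  63→75: 12 bp
  75→83: 8 bp
  83→94: 11 bp
  94→110: 16 bp
  110→125: 15 bp
  125→127: 2 bp
  127→133: 6 bp
  133→144: 11 bp
  144→151: 7 bp
  151→158: 7 bp
  158→180: 22 bp
  180→197: 17 bp
  197→202: 5 bp
  202→214: 12 bp
  214→221: 7 bp
  221→3 (wrap): 224-221+3 = 6 bp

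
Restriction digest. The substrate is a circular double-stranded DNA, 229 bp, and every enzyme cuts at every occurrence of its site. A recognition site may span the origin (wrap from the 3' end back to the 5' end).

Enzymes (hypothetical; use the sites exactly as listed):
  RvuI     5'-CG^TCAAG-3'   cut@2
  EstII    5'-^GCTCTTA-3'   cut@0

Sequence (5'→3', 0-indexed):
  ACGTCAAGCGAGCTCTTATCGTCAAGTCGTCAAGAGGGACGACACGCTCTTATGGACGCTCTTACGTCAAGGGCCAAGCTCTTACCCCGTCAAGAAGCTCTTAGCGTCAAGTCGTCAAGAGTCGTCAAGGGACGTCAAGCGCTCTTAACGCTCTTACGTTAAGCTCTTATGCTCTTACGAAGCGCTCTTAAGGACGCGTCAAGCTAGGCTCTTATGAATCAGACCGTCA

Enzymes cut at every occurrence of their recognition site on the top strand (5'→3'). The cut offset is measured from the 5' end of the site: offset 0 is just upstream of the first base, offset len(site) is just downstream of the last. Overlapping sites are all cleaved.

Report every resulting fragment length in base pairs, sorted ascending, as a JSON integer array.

[6,7,8,8,8,8,9,9,9,10,10,10,10,11,12,12,13,13,15,16,25]

Scan for sites:
  RvuI (CGTCAAG, off=2): starts [1, 19, 27, 64, 87, 104, 112, 122, 132, 196] → cuts [3, 21, 29, 66, 89, 106, 114, 124, 134, 198]
  EstII (GCTCTTA, off=0): starts [11, 45, 57, 77, 96, 140, 149, 162, 170, 183, 207] → cuts [11, 45, 57, 77, 96, 140, 149, 162, 170, 183, 207]

All cut coordinates (distinct, sorted): [3, 11, 21, 29, 45, 57, 66, 77, 89, 96, 106, 114, 124, 134, 140, 149, 162, 170, 183, 198, 207]

Fragments:
  3→11: 8 bp
  11→21: 10 bp
  21→29: 8 bp
  29→45: 16 bp
  45→57: 12 bp
  57→66: 9 bp
  66→77: 11 bp
  77→89: 12 bp
  89→96: 7 bp
  96→106: 10 bp
  106→114: 8 bp
  114→124: 10 bp
  124→134: 10 bp
  134→140: 6 bp
  140→149: 9 bp
  149→162: 13 bp
  162→170: 8 bp
  170→183: 13 bp
  183→198: 15 bp
  198→207: 9 bp
  207→3 (wrap): 229-207+3 = 25 bp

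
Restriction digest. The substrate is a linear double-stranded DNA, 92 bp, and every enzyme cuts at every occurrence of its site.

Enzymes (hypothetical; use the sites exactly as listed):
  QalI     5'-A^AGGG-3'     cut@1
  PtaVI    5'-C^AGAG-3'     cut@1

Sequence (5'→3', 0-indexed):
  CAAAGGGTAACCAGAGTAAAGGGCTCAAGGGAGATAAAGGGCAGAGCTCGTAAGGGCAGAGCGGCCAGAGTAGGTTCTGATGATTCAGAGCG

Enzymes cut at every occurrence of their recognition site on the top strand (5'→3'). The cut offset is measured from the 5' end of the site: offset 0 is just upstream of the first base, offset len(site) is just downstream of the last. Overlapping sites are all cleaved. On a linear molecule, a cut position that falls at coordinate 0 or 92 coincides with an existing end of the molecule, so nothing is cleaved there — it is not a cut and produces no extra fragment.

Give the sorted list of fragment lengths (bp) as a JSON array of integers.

Scan for sites:
  QalI (AAGGG, off=1): starts [2, 18, 26, 36, 51] → cuts [3, 19, 27, 37, 52]
  PtaVI (CAGAG, off=1): starts [11, 41, 56, 65, 85] → cuts [12, 42, 57, 66, 86]

All cut coordinates (distinct, sorted): [3, 12, 19, 27, 37, 42, 52, 57, 66, 86]

Fragments:
  [0,3): 3 bp
  [3,12): 9 bp
  [12,19): 7 bp
  [19,27): 8 bp
  [27,37): 10 bp
  [37,42): 5 bp
  [42,52): 10 bp
  [52,57): 5 bp
  [57,66): 9 bp
  [66,86): 20 bp
  [86,92): 6 bp

[3,5,5,6,7,8,9,9,10,10,20]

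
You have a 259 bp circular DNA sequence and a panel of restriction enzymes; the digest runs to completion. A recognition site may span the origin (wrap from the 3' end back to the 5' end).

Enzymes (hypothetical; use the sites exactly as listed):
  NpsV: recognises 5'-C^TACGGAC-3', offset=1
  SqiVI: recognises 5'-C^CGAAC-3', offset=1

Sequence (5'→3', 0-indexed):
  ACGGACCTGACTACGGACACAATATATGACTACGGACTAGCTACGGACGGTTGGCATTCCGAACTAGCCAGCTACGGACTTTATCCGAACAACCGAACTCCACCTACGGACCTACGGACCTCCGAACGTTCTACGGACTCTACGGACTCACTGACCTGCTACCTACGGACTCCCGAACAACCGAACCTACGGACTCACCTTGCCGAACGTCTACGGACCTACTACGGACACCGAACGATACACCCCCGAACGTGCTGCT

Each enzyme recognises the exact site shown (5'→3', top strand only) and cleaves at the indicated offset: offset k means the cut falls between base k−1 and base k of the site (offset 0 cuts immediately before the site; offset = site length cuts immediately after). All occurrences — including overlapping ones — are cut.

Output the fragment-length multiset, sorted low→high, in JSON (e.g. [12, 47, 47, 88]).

Per-enzyme occurrences:
  NpsV (CTACGGAC, off=1): starts [10, 29, 40, 71, 103, 111, 130, 139, 162, 186, 210, 221, 257] → cuts [11, 30, 41, 72, 104, 112, 131, 140, 163, 187, 211, 222, 258]
  SqiVI (CCGAAC, off=1): starts [58, 84, 92, 121, 172, 180, 202, 230, 245] → cuts [59, 85, 93, 122, 173, 181, 203, 231, 246]

All cut coordinates (distinct, sorted): [11, 30, 41, 59, 72, 85, 93, 104, 112, 122, 131, 140, 163, 173, 181, 187, 203, 211, 222, 231, 246, 258]

Fragment lengths:
  11→30: 19 bp
  30→41: 11 bp
  41→59: 18 bp
  59→72: 13 bp
  72→85: 13 bp
  85→93: 8 bp
  93→104: 11 bp
  104→112: 8 bp
  112→122: 10 bp
  122→131: 9 bp
  131→140: 9 bp
  140→163: 23 bp
  163→173: 10 bp
  173→181: 8 bp
  181→187: 6 bp
  187→203: 16 bp
  203→211: 8 bp
  211→222: 11 bp
  222→231: 9 bp
  231→246: 15 bp
  246→258: 12 bp
  258→11 (wrap): 259-258+11 = 12 bp

[6,8,8,8,8,9,9,9,10,10,11,11,11,12,12,13,13,15,16,18,19,23]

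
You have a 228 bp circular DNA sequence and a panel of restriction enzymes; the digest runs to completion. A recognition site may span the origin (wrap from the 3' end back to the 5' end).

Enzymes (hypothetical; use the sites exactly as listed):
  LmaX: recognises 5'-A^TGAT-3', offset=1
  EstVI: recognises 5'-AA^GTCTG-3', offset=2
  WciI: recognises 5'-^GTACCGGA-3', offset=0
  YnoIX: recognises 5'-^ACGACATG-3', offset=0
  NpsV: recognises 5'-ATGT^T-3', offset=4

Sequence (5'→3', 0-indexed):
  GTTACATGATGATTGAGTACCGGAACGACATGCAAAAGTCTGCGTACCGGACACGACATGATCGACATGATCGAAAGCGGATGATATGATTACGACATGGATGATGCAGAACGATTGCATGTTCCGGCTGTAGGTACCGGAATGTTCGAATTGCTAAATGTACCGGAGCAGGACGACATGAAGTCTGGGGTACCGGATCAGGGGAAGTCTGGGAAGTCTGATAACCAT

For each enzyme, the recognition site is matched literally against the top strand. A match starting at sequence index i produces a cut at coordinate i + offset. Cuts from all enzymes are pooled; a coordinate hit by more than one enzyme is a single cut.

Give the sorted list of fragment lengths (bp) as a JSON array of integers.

Site scan:
  LmaX (ATGAT, off=1): starts [5, 8, 57, 66, 80, 85, 100] → cuts [6, 9, 58, 67, 81, 86, 101]
  EstVI (AAGTCTG, off=2): starts [35, 180, 204, 213] → cuts [37, 182, 206, 215]
  WciI (GTACCGGA, off=0): starts [16, 43, 133, 159, 189] → cuts [16, 43, 133, 159, 189]
  YnoIX (ACGACATG, off=0): starts [24, 52, 91, 172] → cuts [24, 52, 91, 172]
  NpsV (ATGTT, off=4): starts [118, 141, 226] → cuts [2, 122, 145]

Pooled cuts: [2, 6, 9, 16, 24, 37, 43, 52, 58, 67, 81, 86, 91, 101, 122, 133, 145, 159, 172, 182, 189, 206, 215]

Fragment lengths:
  2→6: 4 bp
  6→9: 3 bp
  9→16: 7 bp
  16→24: 8 bp
  24→37: 13 bp
  37→43: 6 bp
  43→52: 9 bp
  52→58: 6 bp
  58→67: 9 bp
  67→81: 14 bp
  81→86: 5 bp
  86→91: 5 bp
  91→101: 10 bp
  101→122: 21 bp
  122→133: 11 bp
  133→145: 12 bp
  145→159: 14 bp
  159→172: 13 bp
  172→182: 10 bp
  182→189: 7 bp
  189→206: 17 bp
  206→215: 9 bp
  215→2 (wrap): 228-215+2 = 15 bp

[3,4,5,5,6,6,7,7,8,9,9,9,10,10,11,12,13,13,14,14,15,17,21]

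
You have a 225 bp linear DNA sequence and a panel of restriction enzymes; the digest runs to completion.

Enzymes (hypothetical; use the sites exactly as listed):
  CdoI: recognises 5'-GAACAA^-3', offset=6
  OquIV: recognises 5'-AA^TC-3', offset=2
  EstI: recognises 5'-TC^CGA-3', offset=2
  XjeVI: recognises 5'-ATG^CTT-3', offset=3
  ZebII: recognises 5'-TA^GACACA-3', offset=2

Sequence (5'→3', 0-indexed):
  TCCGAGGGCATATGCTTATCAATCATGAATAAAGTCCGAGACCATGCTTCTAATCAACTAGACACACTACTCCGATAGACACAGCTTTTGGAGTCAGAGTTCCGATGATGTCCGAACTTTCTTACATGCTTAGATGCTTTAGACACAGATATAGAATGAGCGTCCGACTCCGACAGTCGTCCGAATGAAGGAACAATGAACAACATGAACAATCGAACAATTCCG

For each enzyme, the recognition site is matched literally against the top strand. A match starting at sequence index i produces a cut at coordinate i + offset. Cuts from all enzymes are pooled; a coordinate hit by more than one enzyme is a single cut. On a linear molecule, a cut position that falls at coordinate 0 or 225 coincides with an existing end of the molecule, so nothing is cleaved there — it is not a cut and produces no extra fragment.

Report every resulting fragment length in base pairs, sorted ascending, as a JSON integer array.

[2,5,5,5,6,7,7,7,8,8,8,9,10,10,11,12,12,14,15,16,23,25]

Site scan:
  CdoI GAACAA/6: at [190, 197, 206, 214] ⇒ [196, 203, 212, 220]
  OquIV AATC/2: at [20, 51, 210] ⇒ [22, 53, 212]
  EstI TCCGA/2: at [0, 34, 70, 100, 110, 162, 168, 179] ⇒ [2, 36, 72, 102, 112, 164, 170, 181]
  XjeVI ATGCTT/3: at [11, 43, 125, 133] ⇒ [14, 46, 128, 136]
  ZebII TAGACACA/2: at [58, 75, 139] ⇒ [60, 77, 141]

All cut coordinates (distinct, sorted): [2, 14, 22, 36, 46, 53, 60, 72, 77, 102, 112, 128, 136, 141, 164, 170, 181, 196, 203, 212, 220]

Fragment lengths:
  [0,2): 2 bp
  [2,14): 12 bp
  [14,22): 8 bp
  [22,36): 14 bp
  [36,46): 10 bp
  [46,53): 7 bp
  [53,60): 7 bp
  [60,72): 12 bp
  [72,77): 5 bp
  [77,102): 25 bp
  [102,112): 10 bp
  [112,128): 16 bp
  [128,136): 8 bp
  [136,141): 5 bp
  [141,164): 23 bp
  [164,170): 6 bp
  [170,181): 11 bp
  [181,196): 15 bp
  [196,203): 7 bp
  [203,212): 9 bp
  [212,220): 8 bp
  [220,225): 5 bp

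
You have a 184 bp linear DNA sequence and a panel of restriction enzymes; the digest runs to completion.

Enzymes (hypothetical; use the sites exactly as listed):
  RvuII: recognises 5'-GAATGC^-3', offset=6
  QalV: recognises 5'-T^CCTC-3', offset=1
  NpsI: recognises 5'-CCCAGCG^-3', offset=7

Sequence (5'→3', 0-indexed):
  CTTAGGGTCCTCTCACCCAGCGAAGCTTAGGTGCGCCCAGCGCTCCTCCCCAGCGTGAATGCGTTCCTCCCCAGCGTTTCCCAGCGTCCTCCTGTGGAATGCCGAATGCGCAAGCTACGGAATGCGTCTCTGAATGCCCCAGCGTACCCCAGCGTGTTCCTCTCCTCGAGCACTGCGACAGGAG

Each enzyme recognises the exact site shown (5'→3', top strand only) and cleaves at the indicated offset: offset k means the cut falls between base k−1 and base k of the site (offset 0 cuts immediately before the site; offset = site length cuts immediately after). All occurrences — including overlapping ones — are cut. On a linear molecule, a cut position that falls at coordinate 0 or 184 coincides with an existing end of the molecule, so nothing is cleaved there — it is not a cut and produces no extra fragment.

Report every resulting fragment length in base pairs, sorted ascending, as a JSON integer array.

Site scan:
  RvuII (GAATGC, off=6): starts [56, 96, 103, 119, 131] → cuts [62, 102, 109, 125, 137]
  QalV (TCCTC, off=1): starts [7, 43, 64, 86, 157, 162] → cuts [8, 44, 65, 87, 158, 163]
  NpsI (CCCAGCG, off=7): starts [15, 35, 48, 69, 79, 137, 147] → cuts [22, 42, 55, 76, 86, 144, 154]

Pooled cuts: [8, 22, 42, 44, 55, 62, 65, 76, 86, 87, 102, 109, 125, 137, 144, 154, 158, 163]

Fragments:
  [0,8): 8 bp
  [8,22): 14 bp
  [22,42): 20 bp
  [42,44): 2 bp
  [44,55): 11 bp
  [55,62): 7 bp
  [62,65): 3 bp
  [65,76): 11 bp
  [76,86): 10 bp
  [86,87): 1 bp
  [87,102): 15 bp
  [102,109): 7 bp
  [109,125): 16 bp
  [125,137): 12 bp
  [137,144): 7 bp
  [144,154): 10 bp
  [154,158): 4 bp
  [158,163): 5 bp
  [163,184): 21 bp

[1,2,3,4,5,7,7,7,8,10,10,11,11,12,14,15,16,20,21]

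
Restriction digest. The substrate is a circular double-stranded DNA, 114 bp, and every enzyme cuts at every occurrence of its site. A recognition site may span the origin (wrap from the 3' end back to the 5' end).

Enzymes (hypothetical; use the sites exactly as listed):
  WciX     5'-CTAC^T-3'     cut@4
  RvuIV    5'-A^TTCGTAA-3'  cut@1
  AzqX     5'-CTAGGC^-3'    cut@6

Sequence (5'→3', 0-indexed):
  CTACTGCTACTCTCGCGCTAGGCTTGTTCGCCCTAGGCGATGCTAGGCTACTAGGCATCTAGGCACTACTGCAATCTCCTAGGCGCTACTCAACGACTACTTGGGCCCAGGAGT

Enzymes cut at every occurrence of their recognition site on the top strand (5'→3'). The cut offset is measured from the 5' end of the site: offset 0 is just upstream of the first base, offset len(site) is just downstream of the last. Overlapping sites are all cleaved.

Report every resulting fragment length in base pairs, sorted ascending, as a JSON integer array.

[3,5,5,5,6,8,10,11,13,15,15,18]

Scan for sites:
  WciX (CTACT, off=4): starts [0, 6, 47, 65, 85, 96] → cuts [4, 10, 51, 69, 89, 100]
  RvuIV (ATTCGTAA, off=1): no sites
  AzqX (CTAGGC, off=6): starts [17, 32, 42, 50, 58, 78] → cuts [23, 38, 48, 56, 64, 84]

All cut coordinates (distinct, sorted): [4, 10, 23, 38, 48, 51, 56, 64, 69, 84, 89, 100]

Fragments:
  4→10: 6 bp
  10→23: 13 bp
  23→38: 15 bp
  38→48: 10 bp
  48→51: 3 bp
  51→56: 5 bp
  56→64: 8 bp
  64→69: 5 bp
  69→84: 15 bp
  84→89: 5 bp
  89→100: 11 bp
  100→4 (wrap): 114-100+4 = 18 bp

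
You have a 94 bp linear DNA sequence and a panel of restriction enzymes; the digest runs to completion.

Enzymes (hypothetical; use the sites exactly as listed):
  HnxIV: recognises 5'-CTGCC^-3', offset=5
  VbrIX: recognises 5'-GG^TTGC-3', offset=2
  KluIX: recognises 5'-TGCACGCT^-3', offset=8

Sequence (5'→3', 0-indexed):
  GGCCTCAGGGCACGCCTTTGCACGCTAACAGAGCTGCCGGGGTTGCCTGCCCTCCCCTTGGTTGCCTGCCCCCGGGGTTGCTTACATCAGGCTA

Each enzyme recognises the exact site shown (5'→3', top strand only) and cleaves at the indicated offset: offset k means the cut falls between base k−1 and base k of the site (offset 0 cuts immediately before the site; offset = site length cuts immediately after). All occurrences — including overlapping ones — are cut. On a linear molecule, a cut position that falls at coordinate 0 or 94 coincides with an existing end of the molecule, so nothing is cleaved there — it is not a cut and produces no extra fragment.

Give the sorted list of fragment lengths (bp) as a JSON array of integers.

[4,7,9,9,10,12,17,26]

Per-enzyme occurrences:
  HnxIV (CTGCC, off=5): starts [33, 46, 65] → cuts [38, 51, 70]
  VbrIX (GGTTGC, off=2): starts [40, 59, 75] → cuts [42, 61, 77]
  KluIX (TGCACGCT, off=8): starts [18] → cuts [26]

All cut coordinates (distinct, sorted): [26, 38, 42, 51, 61, 70, 77]

Fragments:
  [0,26): 26 bp
  [26,38): 12 bp
  [38,42): 4 bp
  [42,51): 9 bp
  [51,61): 10 bp
  [61,70): 9 bp
  [70,77): 7 bp
  [77,94): 17 bp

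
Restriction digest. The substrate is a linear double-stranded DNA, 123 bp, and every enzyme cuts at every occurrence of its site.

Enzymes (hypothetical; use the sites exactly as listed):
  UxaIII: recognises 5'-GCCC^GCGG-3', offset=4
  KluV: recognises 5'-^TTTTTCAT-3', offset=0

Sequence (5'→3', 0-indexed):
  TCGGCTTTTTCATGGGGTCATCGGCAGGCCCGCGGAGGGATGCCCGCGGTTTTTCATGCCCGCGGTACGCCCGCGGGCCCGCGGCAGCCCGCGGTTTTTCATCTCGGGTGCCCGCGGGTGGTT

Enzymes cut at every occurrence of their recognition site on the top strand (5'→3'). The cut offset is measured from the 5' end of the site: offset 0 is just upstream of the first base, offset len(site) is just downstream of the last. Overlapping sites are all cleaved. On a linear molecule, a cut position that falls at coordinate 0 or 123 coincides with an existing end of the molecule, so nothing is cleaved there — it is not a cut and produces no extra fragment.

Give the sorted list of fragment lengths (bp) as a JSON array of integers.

[4,4,5,8,10,10,11,12,14,19,26]

Per-enzyme occurrences:
  UxaIII GCCCGCGG/4: at [27, 41, 57, 68, 76, 86, 109] ⇒ [31, 45, 61, 72, 80, 90, 113]
  KluV TTTTTCAT/0: at [5, 49, 94] ⇒ [5, 49, 94]

Pooled cuts: [5, 31, 45, 49, 61, 72, 80, 90, 94, 113]

Fragment lengths:
  [0,5): 5 bp
  [5,31): 26 bp
  [31,45): 14 bp
  [45,49): 4 bp
  [49,61): 12 bp
  [61,72): 11 bp
  [72,80): 8 bp
  [80,90): 10 bp
  [90,94): 4 bp
  [94,113): 19 bp
  [113,123): 10 bp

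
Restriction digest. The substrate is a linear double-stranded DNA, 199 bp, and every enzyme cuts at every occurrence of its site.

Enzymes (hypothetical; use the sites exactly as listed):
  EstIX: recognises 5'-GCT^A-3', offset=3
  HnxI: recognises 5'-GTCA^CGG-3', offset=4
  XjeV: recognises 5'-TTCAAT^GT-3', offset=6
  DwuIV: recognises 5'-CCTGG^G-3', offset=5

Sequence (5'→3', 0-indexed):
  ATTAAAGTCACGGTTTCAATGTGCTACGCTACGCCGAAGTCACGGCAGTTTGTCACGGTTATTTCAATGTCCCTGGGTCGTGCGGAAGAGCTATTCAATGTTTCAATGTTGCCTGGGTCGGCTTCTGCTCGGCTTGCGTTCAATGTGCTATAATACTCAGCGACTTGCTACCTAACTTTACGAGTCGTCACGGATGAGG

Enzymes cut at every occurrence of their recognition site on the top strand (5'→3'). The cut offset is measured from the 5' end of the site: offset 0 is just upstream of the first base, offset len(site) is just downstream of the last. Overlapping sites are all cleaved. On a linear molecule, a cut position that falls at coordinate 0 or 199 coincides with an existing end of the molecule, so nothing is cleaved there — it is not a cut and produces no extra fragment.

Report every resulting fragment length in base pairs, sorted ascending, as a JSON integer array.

[5,5,5,7,8,8,9,9,10,10,12,13,13,16,20,21,28]

Scan for sites:
  EstIX GCTA/3: at [22, 27, 89, 146, 166] ⇒ [25, 30, 92, 149, 169]
  HnxI GTCACGG/4: at [6, 38, 51, 186] ⇒ [10, 42, 55, 190]
  XjeV TTCAATGT/6: at [14, 62, 93, 101, 138] ⇒ [20, 68, 99, 107, 144]
  DwuIV CCTGGG/5: at [71, 111] ⇒ [76, 116]

Pooled cuts: [10, 20, 25, 30, 42, 55, 68, 76, 92, 99, 107, 116, 144, 149, 169, 190]

Fragment lengths:
  [0,10): 10 bp
  [10,20): 10 bp
  [20,25): 5 bp
  [25,30): 5 bp
  [30,42): 12 bp
  [42,55): 13 bp
  [55,68): 13 bp
  [68,76): 8 bp
  [76,92): 16 bp
  [92,99): 7 bp
  [99,107): 8 bp
  [107,116): 9 bp
  [116,144): 28 bp
  [144,149): 5 bp
  [149,169): 20 bp
  [169,190): 21 bp
  [190,199): 9 bp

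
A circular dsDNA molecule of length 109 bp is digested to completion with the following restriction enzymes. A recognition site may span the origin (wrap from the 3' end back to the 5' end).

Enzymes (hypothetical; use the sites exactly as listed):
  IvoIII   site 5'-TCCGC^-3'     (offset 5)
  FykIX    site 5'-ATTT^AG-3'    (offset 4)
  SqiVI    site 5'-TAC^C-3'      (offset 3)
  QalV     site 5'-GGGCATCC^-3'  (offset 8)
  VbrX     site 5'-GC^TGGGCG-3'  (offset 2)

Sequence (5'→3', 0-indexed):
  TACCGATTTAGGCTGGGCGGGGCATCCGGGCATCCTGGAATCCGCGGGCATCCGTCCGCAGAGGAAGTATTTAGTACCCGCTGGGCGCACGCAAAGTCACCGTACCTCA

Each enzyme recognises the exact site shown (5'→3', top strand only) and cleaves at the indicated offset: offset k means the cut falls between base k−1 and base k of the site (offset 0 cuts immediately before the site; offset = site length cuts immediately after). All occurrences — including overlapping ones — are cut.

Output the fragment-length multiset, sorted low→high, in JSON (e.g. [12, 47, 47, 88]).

[4,4,5,6,6,7,8,8,10,13,14,24]

Site scan:
  IvoIII (TCCGC, off=5): starts [40, 54] → cuts [45, 59]
  FykIX (ATTTAG, off=4): starts [5, 68] → cuts [9, 72]
  SqiVI (TACC, off=3): starts [0, 74, 102] → cuts [3, 77, 105]
  QalV (GGGCATCC, off=8): starts [19, 27, 45] → cuts [27, 35, 53]
  VbrX (GCTGGGCG, off=2): starts [11, 79] → cuts [13, 81]

Pooled cuts: [3, 9, 13, 27, 35, 45, 53, 59, 72, 77, 81, 105]

Fragments:
  3→9: 6 bp
  9→13: 4 bp
  13→27: 14 bp
  27→35: 8 bp
  35→45: 10 bp
  45→53: 8 bp
  53→59: 6 bp
  59→72: 13 bp
  72→77: 5 bp
  77→81: 4 bp
  81→105: 24 bp
  105→3 (wrap): 109-105+3 = 7 bp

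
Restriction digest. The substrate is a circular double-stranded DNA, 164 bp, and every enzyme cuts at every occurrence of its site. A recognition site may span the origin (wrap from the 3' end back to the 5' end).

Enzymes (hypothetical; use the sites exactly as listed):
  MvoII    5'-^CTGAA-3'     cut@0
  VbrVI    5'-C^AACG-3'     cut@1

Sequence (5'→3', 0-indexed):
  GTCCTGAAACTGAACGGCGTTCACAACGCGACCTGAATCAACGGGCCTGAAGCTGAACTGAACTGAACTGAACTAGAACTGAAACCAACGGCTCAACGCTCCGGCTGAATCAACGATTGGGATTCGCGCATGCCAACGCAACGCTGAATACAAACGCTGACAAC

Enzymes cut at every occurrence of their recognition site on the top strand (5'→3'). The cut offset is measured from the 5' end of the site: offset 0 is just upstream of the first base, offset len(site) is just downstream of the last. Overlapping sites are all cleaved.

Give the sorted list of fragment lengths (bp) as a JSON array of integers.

Per-enzyme occurrences:
  MvoII (CTGAA, off=0): starts [3, 9, 32, 46, 52, 57, 62, 67, 78, 104, 143] → cuts [3, 9, 32, 46, 52, 57, 62, 67, 78, 104, 143]
  VbrVI (CAACG, off=1): starts [23, 38, 85, 93, 110, 133, 138, 160] → cuts [24, 39, 86, 94, 111, 134, 139, 161]

All cut coordinates (distinct, sorted): [3, 9, 24, 32, 39, 46, 52, 57, 62, 67, 78, 86, 94, 104, 111, 134, 139, 143, 161]

Fragment lengths:
  3→9: 6 bp
  9→24: 15 bp
  24→32: 8 bp
  32→39: 7 bp
  39→46: 7 bp
  46→52: 6 bp
  52→57: 5 bp
  57→62: 5 bp
  62→67: 5 bp
  67→78: 11 bp
  78→86: 8 bp
  86→94: 8 bp
  94→104: 10 bp
  104→111: 7 bp
  111→134: 23 bp
  134→139: 5 bp
  139→143: 4 bp
  143→161: 18 bp
  161→3 (wrap): 164-161+3 = 6 bp

[4,5,5,5,5,6,6,6,7,7,7,8,8,8,10,11,15,18,23]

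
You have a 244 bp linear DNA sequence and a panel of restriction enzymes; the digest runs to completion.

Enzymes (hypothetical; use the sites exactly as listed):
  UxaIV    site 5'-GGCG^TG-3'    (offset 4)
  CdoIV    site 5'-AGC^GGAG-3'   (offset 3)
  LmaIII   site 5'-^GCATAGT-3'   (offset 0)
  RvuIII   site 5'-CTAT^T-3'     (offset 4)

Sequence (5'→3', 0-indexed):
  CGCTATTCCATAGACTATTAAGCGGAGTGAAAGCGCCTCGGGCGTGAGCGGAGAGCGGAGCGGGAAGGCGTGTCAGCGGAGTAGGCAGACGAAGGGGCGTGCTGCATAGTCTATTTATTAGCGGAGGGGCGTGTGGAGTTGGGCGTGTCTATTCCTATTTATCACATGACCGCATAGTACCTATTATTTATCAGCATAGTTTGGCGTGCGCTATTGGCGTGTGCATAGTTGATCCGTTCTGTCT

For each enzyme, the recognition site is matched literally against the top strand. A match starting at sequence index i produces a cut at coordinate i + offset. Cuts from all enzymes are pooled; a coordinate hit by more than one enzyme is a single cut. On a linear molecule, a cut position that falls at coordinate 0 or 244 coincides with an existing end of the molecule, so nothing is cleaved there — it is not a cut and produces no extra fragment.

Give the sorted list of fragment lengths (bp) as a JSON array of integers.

[3,4,5,5,5,6,6,7,7,7,8,8,9,9,11,12,13,13,13,14,14,21,22,22]

Site scan:
  UxaIV GGCGTG/4: at [40, 66, 95, 127, 141, 202, 215] ⇒ [44, 70, 99, 131, 145, 206, 219]
  CdoIV AGCGGAG/3: at [20, 46, 53, 74, 119] ⇒ [23, 49, 56, 77, 122]
  LmaIII GCATAGT/0: at [103, 171, 193, 222] ⇒ [103, 171, 193, 222]
  RvuIII CTATT/4: at [2, 14, 110, 148, 154, 180, 210] ⇒ [6, 18, 114, 152, 158, 184, 214]

Pooled cuts: [6, 18, 23, 44, 49, 56, 70, 77, 99, 103, 114, 122, 131, 145, 152, 158, 171, 184, 193, 206, 214, 219, 222]

Fragment lengths:
  [0,6): 6 bp
  [6,18): 12 bp
  [18,23): 5 bp
  [23,44): 21 bp
  [44,49): 5 bp
  [49,56): 7 bp
  [56,70): 14 bp
  [70,77): 7 bp
  [77,99): 22 bp
  [99,103): 4 bp
  [103,114): 11 bp
  [114,122): 8 bp
  [122,131): 9 bp
  [131,145): 14 bp
  [145,152): 7 bp
  [152,158): 6 bp
  [158,171): 13 bp
  [171,184): 13 bp
  [184,193): 9 bp
  [193,206): 13 bp
  [206,214): 8 bp
  [214,219): 5 bp
  [219,222): 3 bp
  [222,244): 22 bp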